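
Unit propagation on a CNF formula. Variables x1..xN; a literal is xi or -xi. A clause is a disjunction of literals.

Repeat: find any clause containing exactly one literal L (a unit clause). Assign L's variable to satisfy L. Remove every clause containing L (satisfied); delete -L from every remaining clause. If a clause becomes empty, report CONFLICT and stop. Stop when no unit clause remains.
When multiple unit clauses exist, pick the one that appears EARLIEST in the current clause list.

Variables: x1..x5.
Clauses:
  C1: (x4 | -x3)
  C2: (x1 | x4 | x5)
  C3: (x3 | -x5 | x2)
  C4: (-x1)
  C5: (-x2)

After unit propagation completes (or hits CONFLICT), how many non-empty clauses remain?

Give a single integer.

unit clause [-1] forces x1=F; simplify:
  drop 1 from [1, 4, 5] -> [4, 5]
  satisfied 1 clause(s); 4 remain; assigned so far: [1]
unit clause [-2] forces x2=F; simplify:
  drop 2 from [3, -5, 2] -> [3, -5]
  satisfied 1 clause(s); 3 remain; assigned so far: [1, 2]

Answer: 3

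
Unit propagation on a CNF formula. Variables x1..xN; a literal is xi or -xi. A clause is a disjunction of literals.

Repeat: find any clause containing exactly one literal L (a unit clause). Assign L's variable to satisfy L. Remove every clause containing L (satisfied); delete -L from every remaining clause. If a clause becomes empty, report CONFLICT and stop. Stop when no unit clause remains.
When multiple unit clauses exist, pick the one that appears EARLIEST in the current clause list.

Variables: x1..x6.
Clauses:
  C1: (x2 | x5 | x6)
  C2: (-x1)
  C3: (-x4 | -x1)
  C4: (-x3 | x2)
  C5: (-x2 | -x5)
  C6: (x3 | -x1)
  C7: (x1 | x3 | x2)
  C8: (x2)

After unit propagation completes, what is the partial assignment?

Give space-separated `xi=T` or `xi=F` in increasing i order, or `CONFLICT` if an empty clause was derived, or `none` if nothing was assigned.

unit clause [-1] forces x1=F; simplify:
  drop 1 from [1, 3, 2] -> [3, 2]
  satisfied 3 clause(s); 5 remain; assigned so far: [1]
unit clause [2] forces x2=T; simplify:
  drop -2 from [-2, -5] -> [-5]
  satisfied 4 clause(s); 1 remain; assigned so far: [1, 2]
unit clause [-5] forces x5=F; simplify:
  satisfied 1 clause(s); 0 remain; assigned so far: [1, 2, 5]

Answer: x1=F x2=T x5=F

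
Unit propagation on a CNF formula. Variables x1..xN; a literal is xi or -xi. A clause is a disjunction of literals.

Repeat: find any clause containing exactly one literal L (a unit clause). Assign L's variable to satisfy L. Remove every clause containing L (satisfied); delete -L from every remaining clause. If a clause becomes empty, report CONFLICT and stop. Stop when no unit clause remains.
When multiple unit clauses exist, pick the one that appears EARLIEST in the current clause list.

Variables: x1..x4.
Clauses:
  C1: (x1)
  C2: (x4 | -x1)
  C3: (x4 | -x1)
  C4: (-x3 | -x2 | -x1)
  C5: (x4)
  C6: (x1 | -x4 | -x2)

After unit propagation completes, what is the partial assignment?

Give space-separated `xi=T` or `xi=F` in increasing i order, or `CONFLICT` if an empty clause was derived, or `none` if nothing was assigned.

Answer: x1=T x4=T

Derivation:
unit clause [1] forces x1=T; simplify:
  drop -1 from [4, -1] -> [4]
  drop -1 from [4, -1] -> [4]
  drop -1 from [-3, -2, -1] -> [-3, -2]
  satisfied 2 clause(s); 4 remain; assigned so far: [1]
unit clause [4] forces x4=T; simplify:
  satisfied 3 clause(s); 1 remain; assigned so far: [1, 4]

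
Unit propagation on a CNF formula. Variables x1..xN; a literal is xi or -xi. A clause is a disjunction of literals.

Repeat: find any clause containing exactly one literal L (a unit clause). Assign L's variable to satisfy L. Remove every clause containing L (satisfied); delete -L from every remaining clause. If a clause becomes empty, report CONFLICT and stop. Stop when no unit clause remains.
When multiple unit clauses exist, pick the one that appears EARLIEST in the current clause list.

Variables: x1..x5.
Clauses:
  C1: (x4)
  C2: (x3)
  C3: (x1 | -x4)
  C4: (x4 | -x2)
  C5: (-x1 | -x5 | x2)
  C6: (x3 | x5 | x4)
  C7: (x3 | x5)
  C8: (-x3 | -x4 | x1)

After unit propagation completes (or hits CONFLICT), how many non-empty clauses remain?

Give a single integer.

unit clause [4] forces x4=T; simplify:
  drop -4 from [1, -4] -> [1]
  drop -4 from [-3, -4, 1] -> [-3, 1]
  satisfied 3 clause(s); 5 remain; assigned so far: [4]
unit clause [3] forces x3=T; simplify:
  drop -3 from [-3, 1] -> [1]
  satisfied 2 clause(s); 3 remain; assigned so far: [3, 4]
unit clause [1] forces x1=T; simplify:
  drop -1 from [-1, -5, 2] -> [-5, 2]
  satisfied 2 clause(s); 1 remain; assigned so far: [1, 3, 4]

Answer: 1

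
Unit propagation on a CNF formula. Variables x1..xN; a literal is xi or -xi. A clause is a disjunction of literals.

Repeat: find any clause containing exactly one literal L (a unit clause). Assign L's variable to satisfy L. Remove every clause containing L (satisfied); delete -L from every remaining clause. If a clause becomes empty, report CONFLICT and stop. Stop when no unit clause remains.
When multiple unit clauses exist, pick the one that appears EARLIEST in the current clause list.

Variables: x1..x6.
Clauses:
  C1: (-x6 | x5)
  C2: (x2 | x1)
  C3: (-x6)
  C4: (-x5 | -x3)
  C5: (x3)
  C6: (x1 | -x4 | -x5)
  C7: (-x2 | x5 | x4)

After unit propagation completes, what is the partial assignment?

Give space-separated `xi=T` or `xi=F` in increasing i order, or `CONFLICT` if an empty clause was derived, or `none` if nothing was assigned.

Answer: x3=T x5=F x6=F

Derivation:
unit clause [-6] forces x6=F; simplify:
  satisfied 2 clause(s); 5 remain; assigned so far: [6]
unit clause [3] forces x3=T; simplify:
  drop -3 from [-5, -3] -> [-5]
  satisfied 1 clause(s); 4 remain; assigned so far: [3, 6]
unit clause [-5] forces x5=F; simplify:
  drop 5 from [-2, 5, 4] -> [-2, 4]
  satisfied 2 clause(s); 2 remain; assigned so far: [3, 5, 6]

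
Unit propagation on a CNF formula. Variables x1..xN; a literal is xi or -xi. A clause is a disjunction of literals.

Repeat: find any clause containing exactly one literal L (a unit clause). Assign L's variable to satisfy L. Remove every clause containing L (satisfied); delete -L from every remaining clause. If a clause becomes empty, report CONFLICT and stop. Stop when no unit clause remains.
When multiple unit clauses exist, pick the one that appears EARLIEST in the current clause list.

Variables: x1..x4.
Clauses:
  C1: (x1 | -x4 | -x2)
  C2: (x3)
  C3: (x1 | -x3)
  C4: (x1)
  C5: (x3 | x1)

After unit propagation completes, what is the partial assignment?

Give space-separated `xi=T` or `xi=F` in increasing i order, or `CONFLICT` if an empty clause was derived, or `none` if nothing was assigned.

unit clause [3] forces x3=T; simplify:
  drop -3 from [1, -3] -> [1]
  satisfied 2 clause(s); 3 remain; assigned so far: [3]
unit clause [1] forces x1=T; simplify:
  satisfied 3 clause(s); 0 remain; assigned so far: [1, 3]

Answer: x1=T x3=T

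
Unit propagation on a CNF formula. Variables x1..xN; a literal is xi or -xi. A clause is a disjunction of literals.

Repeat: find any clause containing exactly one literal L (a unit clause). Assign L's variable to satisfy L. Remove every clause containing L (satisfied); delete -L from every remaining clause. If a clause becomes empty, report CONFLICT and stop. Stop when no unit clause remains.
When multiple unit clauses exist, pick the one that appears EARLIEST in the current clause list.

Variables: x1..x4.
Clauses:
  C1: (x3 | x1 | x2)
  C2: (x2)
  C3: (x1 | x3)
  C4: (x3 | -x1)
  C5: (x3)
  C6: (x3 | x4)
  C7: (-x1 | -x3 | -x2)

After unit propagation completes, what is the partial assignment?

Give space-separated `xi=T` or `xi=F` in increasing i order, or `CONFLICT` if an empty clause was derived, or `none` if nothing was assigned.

unit clause [2] forces x2=T; simplify:
  drop -2 from [-1, -3, -2] -> [-1, -3]
  satisfied 2 clause(s); 5 remain; assigned so far: [2]
unit clause [3] forces x3=T; simplify:
  drop -3 from [-1, -3] -> [-1]
  satisfied 4 clause(s); 1 remain; assigned so far: [2, 3]
unit clause [-1] forces x1=F; simplify:
  satisfied 1 clause(s); 0 remain; assigned so far: [1, 2, 3]

Answer: x1=F x2=T x3=T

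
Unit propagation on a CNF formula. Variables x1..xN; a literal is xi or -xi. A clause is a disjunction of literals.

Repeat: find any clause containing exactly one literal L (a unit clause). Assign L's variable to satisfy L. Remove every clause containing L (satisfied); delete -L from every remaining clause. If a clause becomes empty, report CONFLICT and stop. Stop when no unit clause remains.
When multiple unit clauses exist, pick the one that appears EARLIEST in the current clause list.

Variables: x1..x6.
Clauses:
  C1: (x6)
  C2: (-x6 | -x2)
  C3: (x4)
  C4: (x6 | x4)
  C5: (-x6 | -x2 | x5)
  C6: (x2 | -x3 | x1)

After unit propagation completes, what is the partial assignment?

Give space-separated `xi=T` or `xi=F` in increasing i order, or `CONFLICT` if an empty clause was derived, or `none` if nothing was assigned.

unit clause [6] forces x6=T; simplify:
  drop -6 from [-6, -2] -> [-2]
  drop -6 from [-6, -2, 5] -> [-2, 5]
  satisfied 2 clause(s); 4 remain; assigned so far: [6]
unit clause [-2] forces x2=F; simplify:
  drop 2 from [2, -3, 1] -> [-3, 1]
  satisfied 2 clause(s); 2 remain; assigned so far: [2, 6]
unit clause [4] forces x4=T; simplify:
  satisfied 1 clause(s); 1 remain; assigned so far: [2, 4, 6]

Answer: x2=F x4=T x6=T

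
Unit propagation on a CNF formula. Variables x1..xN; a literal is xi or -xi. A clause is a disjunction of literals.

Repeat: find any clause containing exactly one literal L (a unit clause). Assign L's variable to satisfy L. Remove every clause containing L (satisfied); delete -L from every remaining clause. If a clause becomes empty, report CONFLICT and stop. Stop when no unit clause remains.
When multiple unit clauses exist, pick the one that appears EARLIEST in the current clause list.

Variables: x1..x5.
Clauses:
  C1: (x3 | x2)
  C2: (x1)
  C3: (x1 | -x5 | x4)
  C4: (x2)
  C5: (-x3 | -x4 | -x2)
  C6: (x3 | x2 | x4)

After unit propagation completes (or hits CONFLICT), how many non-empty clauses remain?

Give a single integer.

Answer: 1

Derivation:
unit clause [1] forces x1=T; simplify:
  satisfied 2 clause(s); 4 remain; assigned so far: [1]
unit clause [2] forces x2=T; simplify:
  drop -2 from [-3, -4, -2] -> [-3, -4]
  satisfied 3 clause(s); 1 remain; assigned so far: [1, 2]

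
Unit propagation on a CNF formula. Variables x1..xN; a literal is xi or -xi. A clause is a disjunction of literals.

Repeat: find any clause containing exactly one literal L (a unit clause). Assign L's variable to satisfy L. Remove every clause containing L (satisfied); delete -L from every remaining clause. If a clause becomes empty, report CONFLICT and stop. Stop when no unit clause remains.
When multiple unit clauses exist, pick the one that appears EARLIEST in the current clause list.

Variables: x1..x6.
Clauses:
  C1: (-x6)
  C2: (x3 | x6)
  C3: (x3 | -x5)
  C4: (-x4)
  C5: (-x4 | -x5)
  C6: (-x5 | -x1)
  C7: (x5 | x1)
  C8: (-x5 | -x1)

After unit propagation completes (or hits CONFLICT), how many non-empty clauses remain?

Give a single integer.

unit clause [-6] forces x6=F; simplify:
  drop 6 from [3, 6] -> [3]
  satisfied 1 clause(s); 7 remain; assigned so far: [6]
unit clause [3] forces x3=T; simplify:
  satisfied 2 clause(s); 5 remain; assigned so far: [3, 6]
unit clause [-4] forces x4=F; simplify:
  satisfied 2 clause(s); 3 remain; assigned so far: [3, 4, 6]

Answer: 3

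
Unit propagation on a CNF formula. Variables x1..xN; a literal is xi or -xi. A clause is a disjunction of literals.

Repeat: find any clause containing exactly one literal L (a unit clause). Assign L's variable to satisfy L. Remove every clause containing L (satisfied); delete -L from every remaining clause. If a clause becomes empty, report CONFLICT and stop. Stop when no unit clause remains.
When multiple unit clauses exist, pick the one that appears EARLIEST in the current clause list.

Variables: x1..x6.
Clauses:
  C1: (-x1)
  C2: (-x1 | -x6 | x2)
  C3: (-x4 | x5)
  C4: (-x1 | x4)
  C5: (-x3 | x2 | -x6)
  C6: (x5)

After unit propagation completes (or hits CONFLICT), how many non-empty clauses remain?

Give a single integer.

Answer: 1

Derivation:
unit clause [-1] forces x1=F; simplify:
  satisfied 3 clause(s); 3 remain; assigned so far: [1]
unit clause [5] forces x5=T; simplify:
  satisfied 2 clause(s); 1 remain; assigned so far: [1, 5]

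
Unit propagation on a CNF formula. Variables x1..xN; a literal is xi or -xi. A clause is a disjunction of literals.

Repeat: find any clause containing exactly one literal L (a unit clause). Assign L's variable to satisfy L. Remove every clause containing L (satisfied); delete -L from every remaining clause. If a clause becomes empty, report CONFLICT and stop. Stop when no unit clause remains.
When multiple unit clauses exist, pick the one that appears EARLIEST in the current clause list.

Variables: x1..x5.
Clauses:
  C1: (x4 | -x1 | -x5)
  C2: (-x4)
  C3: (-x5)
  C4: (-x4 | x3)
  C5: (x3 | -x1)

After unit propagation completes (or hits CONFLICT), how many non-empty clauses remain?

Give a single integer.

unit clause [-4] forces x4=F; simplify:
  drop 4 from [4, -1, -5] -> [-1, -5]
  satisfied 2 clause(s); 3 remain; assigned so far: [4]
unit clause [-5] forces x5=F; simplify:
  satisfied 2 clause(s); 1 remain; assigned so far: [4, 5]

Answer: 1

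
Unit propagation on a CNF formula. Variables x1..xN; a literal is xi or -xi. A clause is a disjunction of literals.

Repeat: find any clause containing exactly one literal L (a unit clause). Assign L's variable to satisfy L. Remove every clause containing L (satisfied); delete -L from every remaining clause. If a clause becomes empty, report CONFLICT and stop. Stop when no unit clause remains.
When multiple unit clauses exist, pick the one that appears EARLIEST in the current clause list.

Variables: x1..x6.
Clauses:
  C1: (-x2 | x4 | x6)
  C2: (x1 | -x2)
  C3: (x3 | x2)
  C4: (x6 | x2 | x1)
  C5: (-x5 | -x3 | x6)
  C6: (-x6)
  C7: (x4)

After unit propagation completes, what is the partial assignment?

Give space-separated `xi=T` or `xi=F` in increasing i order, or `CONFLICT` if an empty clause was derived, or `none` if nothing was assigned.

Answer: x4=T x6=F

Derivation:
unit clause [-6] forces x6=F; simplify:
  drop 6 from [-2, 4, 6] -> [-2, 4]
  drop 6 from [6, 2, 1] -> [2, 1]
  drop 6 from [-5, -3, 6] -> [-5, -3]
  satisfied 1 clause(s); 6 remain; assigned so far: [6]
unit clause [4] forces x4=T; simplify:
  satisfied 2 clause(s); 4 remain; assigned so far: [4, 6]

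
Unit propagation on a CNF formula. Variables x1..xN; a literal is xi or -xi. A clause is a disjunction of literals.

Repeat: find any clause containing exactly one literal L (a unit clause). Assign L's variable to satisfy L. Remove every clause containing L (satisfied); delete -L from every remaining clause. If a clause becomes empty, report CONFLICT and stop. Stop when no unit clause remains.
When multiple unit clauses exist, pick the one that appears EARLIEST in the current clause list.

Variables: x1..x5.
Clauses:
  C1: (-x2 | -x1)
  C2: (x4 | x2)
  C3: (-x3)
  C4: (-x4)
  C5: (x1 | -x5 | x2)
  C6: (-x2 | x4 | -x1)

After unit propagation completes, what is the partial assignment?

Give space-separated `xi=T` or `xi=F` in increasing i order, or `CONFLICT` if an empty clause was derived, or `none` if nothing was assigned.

unit clause [-3] forces x3=F; simplify:
  satisfied 1 clause(s); 5 remain; assigned so far: [3]
unit clause [-4] forces x4=F; simplify:
  drop 4 from [4, 2] -> [2]
  drop 4 from [-2, 4, -1] -> [-2, -1]
  satisfied 1 clause(s); 4 remain; assigned so far: [3, 4]
unit clause [2] forces x2=T; simplify:
  drop -2 from [-2, -1] -> [-1]
  drop -2 from [-2, -1] -> [-1]
  satisfied 2 clause(s); 2 remain; assigned so far: [2, 3, 4]
unit clause [-1] forces x1=F; simplify:
  satisfied 2 clause(s); 0 remain; assigned so far: [1, 2, 3, 4]

Answer: x1=F x2=T x3=F x4=F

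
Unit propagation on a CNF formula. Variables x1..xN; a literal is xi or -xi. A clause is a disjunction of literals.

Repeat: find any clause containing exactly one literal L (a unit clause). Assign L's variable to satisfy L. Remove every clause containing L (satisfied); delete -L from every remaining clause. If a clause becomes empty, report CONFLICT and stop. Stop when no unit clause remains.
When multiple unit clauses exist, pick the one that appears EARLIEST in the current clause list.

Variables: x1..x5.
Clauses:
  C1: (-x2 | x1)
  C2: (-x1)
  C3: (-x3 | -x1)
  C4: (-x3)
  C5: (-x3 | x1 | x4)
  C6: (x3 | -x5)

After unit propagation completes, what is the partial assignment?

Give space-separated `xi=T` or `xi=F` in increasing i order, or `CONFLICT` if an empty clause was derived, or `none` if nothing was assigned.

Answer: x1=F x2=F x3=F x5=F

Derivation:
unit clause [-1] forces x1=F; simplify:
  drop 1 from [-2, 1] -> [-2]
  drop 1 from [-3, 1, 4] -> [-3, 4]
  satisfied 2 clause(s); 4 remain; assigned so far: [1]
unit clause [-2] forces x2=F; simplify:
  satisfied 1 clause(s); 3 remain; assigned so far: [1, 2]
unit clause [-3] forces x3=F; simplify:
  drop 3 from [3, -5] -> [-5]
  satisfied 2 clause(s); 1 remain; assigned so far: [1, 2, 3]
unit clause [-5] forces x5=F; simplify:
  satisfied 1 clause(s); 0 remain; assigned so far: [1, 2, 3, 5]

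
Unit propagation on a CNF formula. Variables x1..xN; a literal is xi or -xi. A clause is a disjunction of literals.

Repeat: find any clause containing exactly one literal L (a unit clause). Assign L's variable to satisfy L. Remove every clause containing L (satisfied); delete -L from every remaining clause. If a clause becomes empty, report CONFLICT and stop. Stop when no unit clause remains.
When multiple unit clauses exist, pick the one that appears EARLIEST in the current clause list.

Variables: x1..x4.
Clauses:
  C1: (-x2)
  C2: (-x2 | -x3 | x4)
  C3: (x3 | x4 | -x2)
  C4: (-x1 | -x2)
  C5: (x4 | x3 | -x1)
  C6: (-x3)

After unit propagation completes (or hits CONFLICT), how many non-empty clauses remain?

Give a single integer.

Answer: 1

Derivation:
unit clause [-2] forces x2=F; simplify:
  satisfied 4 clause(s); 2 remain; assigned so far: [2]
unit clause [-3] forces x3=F; simplify:
  drop 3 from [4, 3, -1] -> [4, -1]
  satisfied 1 clause(s); 1 remain; assigned so far: [2, 3]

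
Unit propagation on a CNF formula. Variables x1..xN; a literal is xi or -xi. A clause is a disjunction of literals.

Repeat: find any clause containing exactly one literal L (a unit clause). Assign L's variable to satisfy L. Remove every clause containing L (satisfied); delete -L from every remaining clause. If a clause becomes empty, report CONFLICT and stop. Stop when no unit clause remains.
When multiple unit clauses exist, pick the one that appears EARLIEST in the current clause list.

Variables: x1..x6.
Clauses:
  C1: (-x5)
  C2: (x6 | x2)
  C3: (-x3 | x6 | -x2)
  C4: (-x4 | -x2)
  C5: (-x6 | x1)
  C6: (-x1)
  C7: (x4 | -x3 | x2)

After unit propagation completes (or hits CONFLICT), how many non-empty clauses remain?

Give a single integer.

Answer: 0

Derivation:
unit clause [-5] forces x5=F; simplify:
  satisfied 1 clause(s); 6 remain; assigned so far: [5]
unit clause [-1] forces x1=F; simplify:
  drop 1 from [-6, 1] -> [-6]
  satisfied 1 clause(s); 5 remain; assigned so far: [1, 5]
unit clause [-6] forces x6=F; simplify:
  drop 6 from [6, 2] -> [2]
  drop 6 from [-3, 6, -2] -> [-3, -2]
  satisfied 1 clause(s); 4 remain; assigned so far: [1, 5, 6]
unit clause [2] forces x2=T; simplify:
  drop -2 from [-3, -2] -> [-3]
  drop -2 from [-4, -2] -> [-4]
  satisfied 2 clause(s); 2 remain; assigned so far: [1, 2, 5, 6]
unit clause [-3] forces x3=F; simplify:
  satisfied 1 clause(s); 1 remain; assigned so far: [1, 2, 3, 5, 6]
unit clause [-4] forces x4=F; simplify:
  satisfied 1 clause(s); 0 remain; assigned so far: [1, 2, 3, 4, 5, 6]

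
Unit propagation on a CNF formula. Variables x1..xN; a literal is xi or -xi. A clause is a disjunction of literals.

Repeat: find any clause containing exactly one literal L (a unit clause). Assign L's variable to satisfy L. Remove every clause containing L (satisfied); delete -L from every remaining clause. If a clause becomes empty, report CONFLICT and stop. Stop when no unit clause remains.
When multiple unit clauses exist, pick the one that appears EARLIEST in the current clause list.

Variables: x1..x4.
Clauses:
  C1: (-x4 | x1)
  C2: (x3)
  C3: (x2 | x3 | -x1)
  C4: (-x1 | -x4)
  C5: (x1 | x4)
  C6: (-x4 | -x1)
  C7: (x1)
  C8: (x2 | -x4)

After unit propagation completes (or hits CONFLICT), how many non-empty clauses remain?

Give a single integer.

Answer: 0

Derivation:
unit clause [3] forces x3=T; simplify:
  satisfied 2 clause(s); 6 remain; assigned so far: [3]
unit clause [1] forces x1=T; simplify:
  drop -1 from [-1, -4] -> [-4]
  drop -1 from [-4, -1] -> [-4]
  satisfied 3 clause(s); 3 remain; assigned so far: [1, 3]
unit clause [-4] forces x4=F; simplify:
  satisfied 3 clause(s); 0 remain; assigned so far: [1, 3, 4]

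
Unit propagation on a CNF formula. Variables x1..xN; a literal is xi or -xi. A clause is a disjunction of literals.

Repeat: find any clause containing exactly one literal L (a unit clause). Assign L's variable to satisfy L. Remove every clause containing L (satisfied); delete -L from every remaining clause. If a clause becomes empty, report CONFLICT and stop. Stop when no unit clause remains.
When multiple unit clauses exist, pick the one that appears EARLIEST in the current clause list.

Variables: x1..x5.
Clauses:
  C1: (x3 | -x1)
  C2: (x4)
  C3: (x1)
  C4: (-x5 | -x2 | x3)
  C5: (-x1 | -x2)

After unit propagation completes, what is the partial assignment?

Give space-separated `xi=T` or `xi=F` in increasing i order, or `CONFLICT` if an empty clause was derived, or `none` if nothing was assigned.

Answer: x1=T x2=F x3=T x4=T

Derivation:
unit clause [4] forces x4=T; simplify:
  satisfied 1 clause(s); 4 remain; assigned so far: [4]
unit clause [1] forces x1=T; simplify:
  drop -1 from [3, -1] -> [3]
  drop -1 from [-1, -2] -> [-2]
  satisfied 1 clause(s); 3 remain; assigned so far: [1, 4]
unit clause [3] forces x3=T; simplify:
  satisfied 2 clause(s); 1 remain; assigned so far: [1, 3, 4]
unit clause [-2] forces x2=F; simplify:
  satisfied 1 clause(s); 0 remain; assigned so far: [1, 2, 3, 4]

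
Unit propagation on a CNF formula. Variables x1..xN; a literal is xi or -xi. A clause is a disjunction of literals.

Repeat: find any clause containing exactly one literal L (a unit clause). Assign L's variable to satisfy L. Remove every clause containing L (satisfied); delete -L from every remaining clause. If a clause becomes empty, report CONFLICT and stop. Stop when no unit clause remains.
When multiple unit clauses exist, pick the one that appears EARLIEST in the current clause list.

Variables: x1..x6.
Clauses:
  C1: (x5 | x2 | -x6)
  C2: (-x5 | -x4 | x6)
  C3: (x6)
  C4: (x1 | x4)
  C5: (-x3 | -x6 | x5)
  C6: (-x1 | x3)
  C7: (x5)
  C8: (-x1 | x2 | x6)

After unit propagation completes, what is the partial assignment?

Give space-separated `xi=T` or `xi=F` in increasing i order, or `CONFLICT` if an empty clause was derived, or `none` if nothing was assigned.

unit clause [6] forces x6=T; simplify:
  drop -6 from [5, 2, -6] -> [5, 2]
  drop -6 from [-3, -6, 5] -> [-3, 5]
  satisfied 3 clause(s); 5 remain; assigned so far: [6]
unit clause [5] forces x5=T; simplify:
  satisfied 3 clause(s); 2 remain; assigned so far: [5, 6]

Answer: x5=T x6=T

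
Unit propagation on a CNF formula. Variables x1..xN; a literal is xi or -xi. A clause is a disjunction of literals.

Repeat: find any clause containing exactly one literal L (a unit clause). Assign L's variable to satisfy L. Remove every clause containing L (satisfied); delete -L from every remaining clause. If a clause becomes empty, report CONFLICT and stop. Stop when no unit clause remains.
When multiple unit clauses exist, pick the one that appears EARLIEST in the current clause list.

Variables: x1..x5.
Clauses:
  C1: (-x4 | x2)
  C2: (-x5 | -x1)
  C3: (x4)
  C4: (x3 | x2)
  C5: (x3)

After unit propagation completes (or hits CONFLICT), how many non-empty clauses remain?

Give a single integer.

unit clause [4] forces x4=T; simplify:
  drop -4 from [-4, 2] -> [2]
  satisfied 1 clause(s); 4 remain; assigned so far: [4]
unit clause [2] forces x2=T; simplify:
  satisfied 2 clause(s); 2 remain; assigned so far: [2, 4]
unit clause [3] forces x3=T; simplify:
  satisfied 1 clause(s); 1 remain; assigned so far: [2, 3, 4]

Answer: 1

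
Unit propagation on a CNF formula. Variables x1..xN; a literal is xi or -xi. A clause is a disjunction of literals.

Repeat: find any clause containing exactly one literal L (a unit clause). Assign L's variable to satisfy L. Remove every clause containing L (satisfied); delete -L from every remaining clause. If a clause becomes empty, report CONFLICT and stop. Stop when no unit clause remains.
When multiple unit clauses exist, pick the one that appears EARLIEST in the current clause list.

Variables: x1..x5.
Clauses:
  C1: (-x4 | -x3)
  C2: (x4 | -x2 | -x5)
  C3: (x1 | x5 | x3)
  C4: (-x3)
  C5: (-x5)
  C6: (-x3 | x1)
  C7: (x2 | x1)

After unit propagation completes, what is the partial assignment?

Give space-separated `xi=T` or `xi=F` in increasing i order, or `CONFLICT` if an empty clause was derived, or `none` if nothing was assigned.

unit clause [-3] forces x3=F; simplify:
  drop 3 from [1, 5, 3] -> [1, 5]
  satisfied 3 clause(s); 4 remain; assigned so far: [3]
unit clause [-5] forces x5=F; simplify:
  drop 5 from [1, 5] -> [1]
  satisfied 2 clause(s); 2 remain; assigned so far: [3, 5]
unit clause [1] forces x1=T; simplify:
  satisfied 2 clause(s); 0 remain; assigned so far: [1, 3, 5]

Answer: x1=T x3=F x5=F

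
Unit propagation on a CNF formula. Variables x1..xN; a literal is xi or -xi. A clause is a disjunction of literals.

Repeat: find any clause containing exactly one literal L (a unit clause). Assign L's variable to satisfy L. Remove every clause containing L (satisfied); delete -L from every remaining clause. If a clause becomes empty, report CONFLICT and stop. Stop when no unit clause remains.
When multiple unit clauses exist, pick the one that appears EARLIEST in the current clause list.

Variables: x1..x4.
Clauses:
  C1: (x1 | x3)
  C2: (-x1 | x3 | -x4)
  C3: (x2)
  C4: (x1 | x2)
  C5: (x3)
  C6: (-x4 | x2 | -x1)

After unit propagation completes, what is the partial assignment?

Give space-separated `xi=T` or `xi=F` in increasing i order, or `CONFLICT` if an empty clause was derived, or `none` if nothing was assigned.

unit clause [2] forces x2=T; simplify:
  satisfied 3 clause(s); 3 remain; assigned so far: [2]
unit clause [3] forces x3=T; simplify:
  satisfied 3 clause(s); 0 remain; assigned so far: [2, 3]

Answer: x2=T x3=T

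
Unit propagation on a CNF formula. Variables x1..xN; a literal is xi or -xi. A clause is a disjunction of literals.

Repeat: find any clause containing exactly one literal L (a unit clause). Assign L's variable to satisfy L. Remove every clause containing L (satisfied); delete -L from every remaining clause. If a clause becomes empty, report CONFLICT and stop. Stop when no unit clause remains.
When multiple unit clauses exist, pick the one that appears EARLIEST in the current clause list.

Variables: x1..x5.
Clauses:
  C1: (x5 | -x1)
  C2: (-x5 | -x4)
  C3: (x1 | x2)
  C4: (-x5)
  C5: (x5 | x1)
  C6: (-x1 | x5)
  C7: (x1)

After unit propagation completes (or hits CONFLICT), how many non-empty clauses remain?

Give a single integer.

unit clause [-5] forces x5=F; simplify:
  drop 5 from [5, -1] -> [-1]
  drop 5 from [5, 1] -> [1]
  drop 5 from [-1, 5] -> [-1]
  satisfied 2 clause(s); 5 remain; assigned so far: [5]
unit clause [-1] forces x1=F; simplify:
  drop 1 from [1, 2] -> [2]
  drop 1 from [1] -> [] (empty!)
  drop 1 from [1] -> [] (empty!)
  satisfied 2 clause(s); 3 remain; assigned so far: [1, 5]
CONFLICT (empty clause)

Answer: 1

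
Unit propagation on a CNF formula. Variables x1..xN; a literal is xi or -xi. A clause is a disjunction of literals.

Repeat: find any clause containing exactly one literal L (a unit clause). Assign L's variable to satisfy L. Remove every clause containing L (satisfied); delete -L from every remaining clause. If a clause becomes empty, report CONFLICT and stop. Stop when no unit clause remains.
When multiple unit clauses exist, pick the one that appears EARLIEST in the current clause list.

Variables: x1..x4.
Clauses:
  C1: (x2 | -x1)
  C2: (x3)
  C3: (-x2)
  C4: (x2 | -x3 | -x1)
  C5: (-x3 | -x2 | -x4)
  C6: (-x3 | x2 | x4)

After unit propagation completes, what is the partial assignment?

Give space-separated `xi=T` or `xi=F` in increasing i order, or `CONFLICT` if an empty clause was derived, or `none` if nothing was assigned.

Answer: x1=F x2=F x3=T x4=T

Derivation:
unit clause [3] forces x3=T; simplify:
  drop -3 from [2, -3, -1] -> [2, -1]
  drop -3 from [-3, -2, -4] -> [-2, -4]
  drop -3 from [-3, 2, 4] -> [2, 4]
  satisfied 1 clause(s); 5 remain; assigned so far: [3]
unit clause [-2] forces x2=F; simplify:
  drop 2 from [2, -1] -> [-1]
  drop 2 from [2, -1] -> [-1]
  drop 2 from [2, 4] -> [4]
  satisfied 2 clause(s); 3 remain; assigned so far: [2, 3]
unit clause [-1] forces x1=F; simplify:
  satisfied 2 clause(s); 1 remain; assigned so far: [1, 2, 3]
unit clause [4] forces x4=T; simplify:
  satisfied 1 clause(s); 0 remain; assigned so far: [1, 2, 3, 4]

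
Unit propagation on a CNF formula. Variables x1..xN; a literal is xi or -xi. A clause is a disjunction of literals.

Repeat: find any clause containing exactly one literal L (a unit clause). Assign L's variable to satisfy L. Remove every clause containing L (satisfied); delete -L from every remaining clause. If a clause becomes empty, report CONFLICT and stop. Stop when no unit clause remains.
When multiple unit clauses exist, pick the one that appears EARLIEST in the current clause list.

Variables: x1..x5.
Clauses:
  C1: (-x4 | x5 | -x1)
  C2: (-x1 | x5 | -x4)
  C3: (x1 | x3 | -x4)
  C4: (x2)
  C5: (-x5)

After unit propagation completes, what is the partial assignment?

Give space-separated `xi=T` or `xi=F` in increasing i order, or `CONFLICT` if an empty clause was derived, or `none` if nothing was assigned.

unit clause [2] forces x2=T; simplify:
  satisfied 1 clause(s); 4 remain; assigned so far: [2]
unit clause [-5] forces x5=F; simplify:
  drop 5 from [-4, 5, -1] -> [-4, -1]
  drop 5 from [-1, 5, -4] -> [-1, -4]
  satisfied 1 clause(s); 3 remain; assigned so far: [2, 5]

Answer: x2=T x5=F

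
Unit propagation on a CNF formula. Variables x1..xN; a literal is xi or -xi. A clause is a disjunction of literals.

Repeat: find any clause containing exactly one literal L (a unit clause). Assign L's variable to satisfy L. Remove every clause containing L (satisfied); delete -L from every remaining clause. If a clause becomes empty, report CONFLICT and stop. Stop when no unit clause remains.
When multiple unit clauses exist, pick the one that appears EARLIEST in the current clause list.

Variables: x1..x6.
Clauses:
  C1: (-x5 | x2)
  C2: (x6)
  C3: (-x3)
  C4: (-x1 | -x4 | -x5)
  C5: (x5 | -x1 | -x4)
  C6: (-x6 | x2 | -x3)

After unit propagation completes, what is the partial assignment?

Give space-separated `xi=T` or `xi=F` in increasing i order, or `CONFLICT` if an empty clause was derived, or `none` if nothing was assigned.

Answer: x3=F x6=T

Derivation:
unit clause [6] forces x6=T; simplify:
  drop -6 from [-6, 2, -3] -> [2, -3]
  satisfied 1 clause(s); 5 remain; assigned so far: [6]
unit clause [-3] forces x3=F; simplify:
  satisfied 2 clause(s); 3 remain; assigned so far: [3, 6]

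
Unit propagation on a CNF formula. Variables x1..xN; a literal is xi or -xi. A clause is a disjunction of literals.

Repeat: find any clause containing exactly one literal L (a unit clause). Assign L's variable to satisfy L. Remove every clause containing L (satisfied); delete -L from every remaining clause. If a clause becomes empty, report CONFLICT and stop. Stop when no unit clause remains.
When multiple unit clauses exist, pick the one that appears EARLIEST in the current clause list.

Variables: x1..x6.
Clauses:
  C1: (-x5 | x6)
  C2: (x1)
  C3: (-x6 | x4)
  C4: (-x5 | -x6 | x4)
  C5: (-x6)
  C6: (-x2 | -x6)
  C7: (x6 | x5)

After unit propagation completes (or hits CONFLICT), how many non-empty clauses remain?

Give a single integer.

Answer: 0

Derivation:
unit clause [1] forces x1=T; simplify:
  satisfied 1 clause(s); 6 remain; assigned so far: [1]
unit clause [-6] forces x6=F; simplify:
  drop 6 from [-5, 6] -> [-5]
  drop 6 from [6, 5] -> [5]
  satisfied 4 clause(s); 2 remain; assigned so far: [1, 6]
unit clause [-5] forces x5=F; simplify:
  drop 5 from [5] -> [] (empty!)
  satisfied 1 clause(s); 1 remain; assigned so far: [1, 5, 6]
CONFLICT (empty clause)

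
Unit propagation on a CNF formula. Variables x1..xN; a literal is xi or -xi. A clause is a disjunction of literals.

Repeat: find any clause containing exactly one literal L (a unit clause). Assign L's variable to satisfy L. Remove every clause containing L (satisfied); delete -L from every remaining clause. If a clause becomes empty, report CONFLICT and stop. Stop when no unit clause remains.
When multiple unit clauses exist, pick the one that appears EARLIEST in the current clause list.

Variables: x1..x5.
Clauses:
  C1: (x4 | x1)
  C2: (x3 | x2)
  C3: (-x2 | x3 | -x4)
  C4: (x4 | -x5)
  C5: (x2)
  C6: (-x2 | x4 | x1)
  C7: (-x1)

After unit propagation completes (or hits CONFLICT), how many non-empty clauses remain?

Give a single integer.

Answer: 0

Derivation:
unit clause [2] forces x2=T; simplify:
  drop -2 from [-2, 3, -4] -> [3, -4]
  drop -2 from [-2, 4, 1] -> [4, 1]
  satisfied 2 clause(s); 5 remain; assigned so far: [2]
unit clause [-1] forces x1=F; simplify:
  drop 1 from [4, 1] -> [4]
  drop 1 from [4, 1] -> [4]
  satisfied 1 clause(s); 4 remain; assigned so far: [1, 2]
unit clause [4] forces x4=T; simplify:
  drop -4 from [3, -4] -> [3]
  satisfied 3 clause(s); 1 remain; assigned so far: [1, 2, 4]
unit clause [3] forces x3=T; simplify:
  satisfied 1 clause(s); 0 remain; assigned so far: [1, 2, 3, 4]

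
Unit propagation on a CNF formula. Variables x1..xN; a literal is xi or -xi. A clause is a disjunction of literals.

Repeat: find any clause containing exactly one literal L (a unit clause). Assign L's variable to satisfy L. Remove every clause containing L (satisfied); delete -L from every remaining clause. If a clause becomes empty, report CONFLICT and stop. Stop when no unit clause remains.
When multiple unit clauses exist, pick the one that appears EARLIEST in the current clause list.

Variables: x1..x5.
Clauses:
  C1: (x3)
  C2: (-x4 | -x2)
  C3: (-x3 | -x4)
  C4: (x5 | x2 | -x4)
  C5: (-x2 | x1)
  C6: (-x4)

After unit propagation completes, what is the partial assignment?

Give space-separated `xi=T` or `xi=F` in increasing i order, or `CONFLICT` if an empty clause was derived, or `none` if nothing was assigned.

unit clause [3] forces x3=T; simplify:
  drop -3 from [-3, -4] -> [-4]
  satisfied 1 clause(s); 5 remain; assigned so far: [3]
unit clause [-4] forces x4=F; simplify:
  satisfied 4 clause(s); 1 remain; assigned so far: [3, 4]

Answer: x3=T x4=F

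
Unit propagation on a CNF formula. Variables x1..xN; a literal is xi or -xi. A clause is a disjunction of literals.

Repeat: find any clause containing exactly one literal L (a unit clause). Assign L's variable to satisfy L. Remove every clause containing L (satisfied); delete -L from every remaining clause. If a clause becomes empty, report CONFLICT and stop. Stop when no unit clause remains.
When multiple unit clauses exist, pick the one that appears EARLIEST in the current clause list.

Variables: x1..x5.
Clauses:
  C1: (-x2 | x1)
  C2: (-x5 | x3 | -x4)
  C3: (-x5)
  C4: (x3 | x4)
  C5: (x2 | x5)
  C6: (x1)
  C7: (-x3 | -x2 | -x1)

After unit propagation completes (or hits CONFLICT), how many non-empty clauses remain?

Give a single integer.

Answer: 0

Derivation:
unit clause [-5] forces x5=F; simplify:
  drop 5 from [2, 5] -> [2]
  satisfied 2 clause(s); 5 remain; assigned so far: [5]
unit clause [2] forces x2=T; simplify:
  drop -2 from [-2, 1] -> [1]
  drop -2 from [-3, -2, -1] -> [-3, -1]
  satisfied 1 clause(s); 4 remain; assigned so far: [2, 5]
unit clause [1] forces x1=T; simplify:
  drop -1 from [-3, -1] -> [-3]
  satisfied 2 clause(s); 2 remain; assigned so far: [1, 2, 5]
unit clause [-3] forces x3=F; simplify:
  drop 3 from [3, 4] -> [4]
  satisfied 1 clause(s); 1 remain; assigned so far: [1, 2, 3, 5]
unit clause [4] forces x4=T; simplify:
  satisfied 1 clause(s); 0 remain; assigned so far: [1, 2, 3, 4, 5]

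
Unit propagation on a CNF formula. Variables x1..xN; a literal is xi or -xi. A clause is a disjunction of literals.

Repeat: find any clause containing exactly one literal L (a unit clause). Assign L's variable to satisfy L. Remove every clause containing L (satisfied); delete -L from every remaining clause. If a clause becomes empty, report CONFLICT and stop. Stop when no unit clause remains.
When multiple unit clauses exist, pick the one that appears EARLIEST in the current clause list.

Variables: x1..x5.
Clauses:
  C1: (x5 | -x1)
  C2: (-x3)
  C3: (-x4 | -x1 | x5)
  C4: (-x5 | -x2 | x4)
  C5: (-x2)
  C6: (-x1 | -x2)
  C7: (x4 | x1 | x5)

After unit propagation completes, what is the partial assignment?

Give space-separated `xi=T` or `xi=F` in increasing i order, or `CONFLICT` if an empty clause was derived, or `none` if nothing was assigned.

Answer: x2=F x3=F

Derivation:
unit clause [-3] forces x3=F; simplify:
  satisfied 1 clause(s); 6 remain; assigned so far: [3]
unit clause [-2] forces x2=F; simplify:
  satisfied 3 clause(s); 3 remain; assigned so far: [2, 3]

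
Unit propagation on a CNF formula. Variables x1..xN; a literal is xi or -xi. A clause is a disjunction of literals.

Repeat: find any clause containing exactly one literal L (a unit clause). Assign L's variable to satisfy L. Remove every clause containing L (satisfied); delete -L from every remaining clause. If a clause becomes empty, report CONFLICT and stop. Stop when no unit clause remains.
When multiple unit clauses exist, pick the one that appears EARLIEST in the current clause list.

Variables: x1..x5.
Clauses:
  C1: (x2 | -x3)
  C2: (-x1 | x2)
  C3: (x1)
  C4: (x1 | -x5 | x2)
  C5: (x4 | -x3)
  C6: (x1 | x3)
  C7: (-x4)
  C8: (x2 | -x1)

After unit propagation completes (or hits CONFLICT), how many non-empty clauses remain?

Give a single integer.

Answer: 0

Derivation:
unit clause [1] forces x1=T; simplify:
  drop -1 from [-1, 2] -> [2]
  drop -1 from [2, -1] -> [2]
  satisfied 3 clause(s); 5 remain; assigned so far: [1]
unit clause [2] forces x2=T; simplify:
  satisfied 3 clause(s); 2 remain; assigned so far: [1, 2]
unit clause [-4] forces x4=F; simplify:
  drop 4 from [4, -3] -> [-3]
  satisfied 1 clause(s); 1 remain; assigned so far: [1, 2, 4]
unit clause [-3] forces x3=F; simplify:
  satisfied 1 clause(s); 0 remain; assigned so far: [1, 2, 3, 4]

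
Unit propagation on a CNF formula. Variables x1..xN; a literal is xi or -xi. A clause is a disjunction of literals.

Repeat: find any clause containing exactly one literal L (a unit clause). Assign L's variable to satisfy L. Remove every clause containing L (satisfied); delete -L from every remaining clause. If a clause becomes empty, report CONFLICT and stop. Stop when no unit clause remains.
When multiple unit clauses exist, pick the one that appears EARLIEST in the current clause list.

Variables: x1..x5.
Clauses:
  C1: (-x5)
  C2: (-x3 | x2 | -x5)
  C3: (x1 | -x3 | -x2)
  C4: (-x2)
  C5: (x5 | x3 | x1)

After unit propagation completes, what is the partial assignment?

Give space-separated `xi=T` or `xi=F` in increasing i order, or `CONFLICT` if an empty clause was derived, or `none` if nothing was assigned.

unit clause [-5] forces x5=F; simplify:
  drop 5 from [5, 3, 1] -> [3, 1]
  satisfied 2 clause(s); 3 remain; assigned so far: [5]
unit clause [-2] forces x2=F; simplify:
  satisfied 2 clause(s); 1 remain; assigned so far: [2, 5]

Answer: x2=F x5=F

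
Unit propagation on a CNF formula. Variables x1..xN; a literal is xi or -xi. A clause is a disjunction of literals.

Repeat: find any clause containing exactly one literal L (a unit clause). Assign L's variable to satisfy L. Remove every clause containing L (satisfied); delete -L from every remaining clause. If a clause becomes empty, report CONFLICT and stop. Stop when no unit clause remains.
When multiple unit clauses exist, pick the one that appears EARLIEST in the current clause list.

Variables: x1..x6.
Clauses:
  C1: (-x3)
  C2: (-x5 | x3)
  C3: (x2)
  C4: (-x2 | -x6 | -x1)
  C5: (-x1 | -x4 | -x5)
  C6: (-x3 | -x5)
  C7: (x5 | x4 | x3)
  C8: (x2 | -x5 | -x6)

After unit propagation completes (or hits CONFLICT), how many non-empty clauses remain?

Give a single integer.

unit clause [-3] forces x3=F; simplify:
  drop 3 from [-5, 3] -> [-5]
  drop 3 from [5, 4, 3] -> [5, 4]
  satisfied 2 clause(s); 6 remain; assigned so far: [3]
unit clause [-5] forces x5=F; simplify:
  drop 5 from [5, 4] -> [4]
  satisfied 3 clause(s); 3 remain; assigned so far: [3, 5]
unit clause [2] forces x2=T; simplify:
  drop -2 from [-2, -6, -1] -> [-6, -1]
  satisfied 1 clause(s); 2 remain; assigned so far: [2, 3, 5]
unit clause [4] forces x4=T; simplify:
  satisfied 1 clause(s); 1 remain; assigned so far: [2, 3, 4, 5]

Answer: 1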